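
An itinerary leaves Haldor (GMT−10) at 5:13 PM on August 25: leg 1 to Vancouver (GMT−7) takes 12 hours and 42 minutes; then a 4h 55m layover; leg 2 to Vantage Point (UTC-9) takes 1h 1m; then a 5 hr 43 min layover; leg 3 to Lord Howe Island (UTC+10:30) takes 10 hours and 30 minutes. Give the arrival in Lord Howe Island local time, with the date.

Convert departure to UTC: 5:13 PM + 10:00 = 3:13 AM UTC on Aug 26.
Add 12 hours 42 minutes leg 1 → 3:55 PM UTC.
Add 4 hours 55 minutes layover in Vancouver → 8:50 PM UTC.
Add 1 hour 1 minute leg 2 → 9:51 PM UTC.
Add 5 hours 43 minutes layover in Vantage Point → 3:34 AM UTC (Aug 27).
Add 10 hours and 30 minutes leg 3 → 2:04 PM UTC.
Lord Howe Island is UTC+10:30, so local arrival = 2:04 PM + 10:30 = 12:34 AM on Aug 28.

12:34 AM on August 28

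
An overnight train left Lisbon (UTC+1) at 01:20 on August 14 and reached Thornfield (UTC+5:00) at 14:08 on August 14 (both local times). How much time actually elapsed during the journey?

Departure in UTC: 01:20 − 1:00 = 00:20 on Aug 14.
Arrival in UTC: 14:08 − 5:00 = 09:08 on Aug 14.
Elapsed = 09:08 − 00:20 = 8 hours 48 minutes.

8 hours 48 minutes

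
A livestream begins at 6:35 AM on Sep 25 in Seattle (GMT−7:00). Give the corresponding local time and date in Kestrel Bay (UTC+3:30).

In UTC: 6:35 AM + 7:00 = 1:35 PM on Sep 25.
Kestrel Bay is UTC+3:30: 1:35 PM + 3:30 = 5:05 PM on Sep 25.

5:05 PM on September 25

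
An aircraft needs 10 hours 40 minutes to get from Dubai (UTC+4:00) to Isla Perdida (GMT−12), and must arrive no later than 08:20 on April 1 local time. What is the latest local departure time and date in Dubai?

13:40 on Apr 1

Target arrival in UTC: 08:20 + 12:00 = 20:20 on Apr 1.
Subtract 10 hours and 40 minutes → departure 09:40 UTC on Apr 1.
Dubai is UTC+4:00: 09:40 + 4:00 = 13:40 on Apr 1.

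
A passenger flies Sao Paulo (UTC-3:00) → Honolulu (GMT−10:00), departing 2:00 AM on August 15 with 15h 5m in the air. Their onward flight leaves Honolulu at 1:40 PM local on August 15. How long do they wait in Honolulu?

3 hours 35 minutes

Convert departure to UTC: 2:00 AM + 3:00 = 5:00 AM UTC on Aug 15.
Add 15 hours and 5 minutes flight time → 8:05 PM UTC.
Honolulu is UTC−10:00, so local arrival = 8:05 PM − 10:00 = 10:05 AM on Aug 15.
Layover = 1:40 PM − 10:05 AM = 3 hours 35 minutes.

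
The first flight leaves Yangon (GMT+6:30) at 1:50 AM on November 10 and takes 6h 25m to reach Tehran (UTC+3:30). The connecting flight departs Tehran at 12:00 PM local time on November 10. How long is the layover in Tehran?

6 hours 45 minutes

Convert departure to UTC: 1:50 AM − 6:30 = 7:20 PM UTC on Nov 9.
Add 6 hours and 25 minutes flight time → 1:45 AM UTC (Nov 10).
Tehran is UTC+3:30, so local arrival = 1:45 AM + 3:30 = 5:15 AM on Nov 10.
Layover = 12:00 PM − 5:15 AM = 6 hours 45 minutes.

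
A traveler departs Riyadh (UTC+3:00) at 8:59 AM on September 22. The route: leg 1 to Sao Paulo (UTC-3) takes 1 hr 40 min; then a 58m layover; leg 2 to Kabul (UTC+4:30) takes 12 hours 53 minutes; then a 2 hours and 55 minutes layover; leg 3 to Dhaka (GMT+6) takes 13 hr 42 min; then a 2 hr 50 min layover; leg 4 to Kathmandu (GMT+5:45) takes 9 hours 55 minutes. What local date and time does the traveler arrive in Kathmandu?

Convert departure to UTC: 8:59 AM − 3:00 = 5:59 AM UTC on Sep 22.
Add 1 hour and 40 minutes leg 1 → 7:39 AM UTC.
Add 58 minutes layover in Sao Paulo → 8:37 AM UTC.
Add 12 hours and 53 minutes leg 2 → 9:30 PM UTC.
Add 2 hours and 55 minutes layover in Kabul → 12:25 AM UTC (Sep 23).
Add 13 hours 42 minutes leg 3 → 2:07 PM UTC.
Add 2 hours and 50 minutes layover in Dhaka → 4:57 PM UTC.
Add 9 hours and 55 minutes leg 4 → 2:52 AM UTC (Sep 24).
Kathmandu is UTC+5:45, so local arrival = 2:52 AM + 5:45 = 8:37 AM on Sep 24.

8:37 AM on September 24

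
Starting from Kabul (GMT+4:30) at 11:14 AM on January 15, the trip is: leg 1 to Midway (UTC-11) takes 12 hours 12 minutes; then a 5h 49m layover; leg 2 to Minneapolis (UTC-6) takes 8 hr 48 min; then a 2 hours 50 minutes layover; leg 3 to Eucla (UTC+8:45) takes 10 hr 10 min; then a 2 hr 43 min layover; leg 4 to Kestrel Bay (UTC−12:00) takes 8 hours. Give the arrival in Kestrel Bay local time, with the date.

Convert departure to UTC: 11:14 AM − 4:30 = 6:44 AM UTC on Jan 15.
Add 12 hours and 12 minutes leg 1 → 6:56 PM UTC.
Add 5 hours 49 minutes layover in Midway → 12:45 AM UTC (Jan 16).
Add 8 hours 48 minutes leg 2 → 9:33 AM UTC.
Add 2 hours 50 minutes layover in Minneapolis → 12:23 PM UTC.
Add 10 hours 10 minutes leg 3 → 10:33 PM UTC.
Add 2 hours 43 minutes layover in Eucla → 1:16 AM UTC (Jan 17).
Add 8 hours leg 4 → 9:16 AM UTC.
Kestrel Bay is UTC−12:00, so local arrival = 9:16 AM − 12:00 = 9:16 PM on Jan 16.

9:16 PM on Jan 16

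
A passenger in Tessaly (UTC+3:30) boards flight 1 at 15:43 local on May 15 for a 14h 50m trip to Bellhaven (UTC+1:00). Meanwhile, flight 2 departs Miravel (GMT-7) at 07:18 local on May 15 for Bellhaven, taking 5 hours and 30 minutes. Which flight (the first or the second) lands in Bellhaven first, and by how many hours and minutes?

the second, by 7 hours 15 minutes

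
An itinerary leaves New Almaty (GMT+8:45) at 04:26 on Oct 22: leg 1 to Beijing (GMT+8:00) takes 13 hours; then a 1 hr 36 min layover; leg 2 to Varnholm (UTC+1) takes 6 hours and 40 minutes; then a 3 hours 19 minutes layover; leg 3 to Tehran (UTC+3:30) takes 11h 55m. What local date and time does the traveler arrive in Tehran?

Convert departure to UTC: 04:26 − 8:45 = 19:41 UTC on Oct 21.
Add 13 hours leg 1 → 08:41 UTC (Oct 22).
Add 1 hour 36 minutes layover in Beijing → 10:17 UTC.
Add 6 hours 40 minutes leg 2 → 16:57 UTC.
Add 3 hours and 19 minutes layover in Varnholm → 20:16 UTC.
Add 11 hours 55 minutes leg 3 → 08:11 UTC (Oct 23).
Tehran is UTC+3:30, so local arrival = 08:11 + 3:30 = 11:41 on Oct 23.

11:41 on October 23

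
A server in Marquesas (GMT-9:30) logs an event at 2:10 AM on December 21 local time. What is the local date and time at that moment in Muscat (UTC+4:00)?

Muscat is 13:30 ahead of Marquesas.
Shift by the zone difference: 2:10 AM + 13:30 = 3:40 PM on Dec 21 in Muscat.

3:40 PM on December 21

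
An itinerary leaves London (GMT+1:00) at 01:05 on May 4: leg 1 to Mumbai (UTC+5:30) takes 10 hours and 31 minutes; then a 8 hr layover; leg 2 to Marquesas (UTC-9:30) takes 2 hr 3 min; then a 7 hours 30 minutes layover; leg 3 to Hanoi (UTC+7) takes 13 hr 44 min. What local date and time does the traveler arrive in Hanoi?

Convert departure to UTC: 01:05 − 1:00 = 00:05 UTC on May 4.
Add 10 hours 31 minutes leg 1 → 10:36 UTC.
Add 8 hours layover in Mumbai → 18:36 UTC.
Add 2 hours 3 minutes leg 2 → 20:39 UTC.
Add 7 hours and 30 minutes layover in Marquesas → 04:09 UTC (May 5).
Add 13 hours and 44 minutes leg 3 → 17:53 UTC.
Hanoi is UTC+7:00, so local arrival = 17:53 + 7:00 = 00:53 on May 6.

00:53 on May 6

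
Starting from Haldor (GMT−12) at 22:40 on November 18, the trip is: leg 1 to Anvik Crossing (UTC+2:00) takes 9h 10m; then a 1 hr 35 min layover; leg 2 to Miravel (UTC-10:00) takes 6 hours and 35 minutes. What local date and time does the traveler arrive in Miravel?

Convert departure to UTC: 22:40 + 12:00 = 10:40 UTC on Nov 19.
Add 9 hours and 10 minutes leg 1 → 19:50 UTC.
Add 1 hour 35 minutes layover in Anvik Crossing → 21:25 UTC.
Add 6 hours 35 minutes leg 2 → 04:00 UTC (Nov 20).
Miravel is UTC−10:00, so local arrival = 04:00 − 10:00 = 18:00 on Nov 19.

18:00 on November 19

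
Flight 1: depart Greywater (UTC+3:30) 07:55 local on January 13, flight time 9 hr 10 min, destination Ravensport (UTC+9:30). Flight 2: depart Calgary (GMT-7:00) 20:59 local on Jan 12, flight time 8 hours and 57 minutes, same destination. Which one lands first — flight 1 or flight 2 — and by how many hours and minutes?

the second, by 39 minutes

Flight 1 in UTC: 07:55 − 3:30 = 04:25 on Jan 13.
+9 hours and 10 minutes → arrive 13:35 UTC on Jan 13.
Flight 2 in UTC: 20:59 + 7:00 = 03:59 on Jan 13.
+8 hours 57 minutes → arrive 12:56 UTC on Jan 13.
Flight 2 lands earlier by 39 minutes.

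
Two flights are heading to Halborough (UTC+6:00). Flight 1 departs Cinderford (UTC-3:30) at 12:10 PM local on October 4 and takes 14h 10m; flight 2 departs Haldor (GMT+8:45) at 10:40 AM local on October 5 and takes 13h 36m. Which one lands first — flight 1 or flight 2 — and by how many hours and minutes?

the first, by 9 hours 41 minutes

Flight 1 in UTC: 12:10 PM + 3:30 = 3:40 PM on Oct 4.
+14 hours and 10 minutes → arrive 5:50 AM UTC on Oct 5.
Flight 2 in UTC: 10:40 AM − 8:45 = 1:55 AM on Oct 5.
+13 hours 36 minutes → arrive 3:31 PM UTC on Oct 5.
Flight 1 lands earlier by 9 hours 41 minutes.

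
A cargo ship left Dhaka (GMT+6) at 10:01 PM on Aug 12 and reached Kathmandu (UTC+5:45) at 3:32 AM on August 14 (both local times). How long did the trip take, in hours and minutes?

Departure in UTC: 10:01 PM − 6:00 = 4:01 PM on Aug 12.
Arrival in UTC: 3:32 AM − 5:45 = 9:47 PM on Aug 13.
Elapsed = 9:47 PM − 4:01 PM (+1 day) = 29 hours 46 minutes.

29 hours 46 minutes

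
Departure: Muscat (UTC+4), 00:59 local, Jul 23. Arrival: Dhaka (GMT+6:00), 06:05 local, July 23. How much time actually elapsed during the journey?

Departure in UTC: 00:59 − 4:00 = 20:59 on Jul 22.
Arrival in UTC: 06:05 − 6:00 = 00:05 on Jul 23.
Elapsed = 00:05 − 20:59 (+1 day) = 3 hours 6 minutes.

3 hours 6 minutes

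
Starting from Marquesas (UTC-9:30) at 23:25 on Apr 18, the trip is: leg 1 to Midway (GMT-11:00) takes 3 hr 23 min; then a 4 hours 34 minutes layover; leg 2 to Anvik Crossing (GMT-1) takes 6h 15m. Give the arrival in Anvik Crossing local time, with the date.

22:07 on April 19

Convert departure to UTC: 23:25 + 9:30 = 08:55 UTC on Apr 19.
Add 3 hours 23 minutes leg 1 → 12:18 UTC.
Add 4 hours and 34 minutes layover in Midway → 16:52 UTC.
Add 6 hours 15 minutes leg 2 → 23:07 UTC.
Anvik Crossing is UTC−1:00, so local arrival = 23:07 − 1:00 = 22:07 on Apr 19.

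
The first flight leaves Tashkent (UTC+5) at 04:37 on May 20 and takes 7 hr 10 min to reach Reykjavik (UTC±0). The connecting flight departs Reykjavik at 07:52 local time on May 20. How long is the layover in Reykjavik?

Convert departure to UTC: 04:37 − 5:00 = 23:37 UTC on May 19.
Add 7 hours and 10 minutes flight time → 06:47 UTC (May 20).
Reykjavik is UTC+0, so local arrival is the same: 06:47 on May 20.
Layover = 07:52 − 06:47 = 1 hour 5 minutes.

1 hour 5 minutes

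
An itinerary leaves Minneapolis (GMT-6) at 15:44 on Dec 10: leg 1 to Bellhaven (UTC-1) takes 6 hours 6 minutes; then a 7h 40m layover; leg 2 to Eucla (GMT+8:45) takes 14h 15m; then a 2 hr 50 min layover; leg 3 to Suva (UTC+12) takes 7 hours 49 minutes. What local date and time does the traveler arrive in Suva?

00:24 on Dec 13

Convert departure to UTC: 15:44 + 6:00 = 21:44 UTC on Dec 10.
Add 6 hours 6 minutes leg 1 → 03:50 UTC (Dec 11).
Add 7 hours 40 minutes layover in Bellhaven → 11:30 UTC.
Add 14 hours and 15 minutes leg 2 → 01:45 UTC (Dec 12).
Add 2 hours and 50 minutes layover in Eucla → 04:35 UTC.
Add 7 hours and 49 minutes leg 3 → 12:24 UTC.
Suva is UTC+12:00, so local arrival = 12:24 + 12:00 = 00:24 on Dec 13.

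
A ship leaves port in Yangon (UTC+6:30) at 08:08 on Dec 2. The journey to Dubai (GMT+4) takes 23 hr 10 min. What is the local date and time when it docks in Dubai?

Convert departure to UTC: 08:08 − 6:30 = 01:38 UTC on Dec 2.
Add 23 hours 10 minutes travel time → 00:48 UTC (Dec 3).
Dubai is UTC+4:00, so local arrival = 00:48 + 4:00 = 04:48 on Dec 3.

04:48 on December 3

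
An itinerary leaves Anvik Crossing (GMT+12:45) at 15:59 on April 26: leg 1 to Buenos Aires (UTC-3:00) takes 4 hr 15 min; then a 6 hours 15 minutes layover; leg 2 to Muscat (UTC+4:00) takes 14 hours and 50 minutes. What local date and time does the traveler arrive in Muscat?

Convert departure to UTC: 15:59 − 12:45 = 03:14 UTC on Apr 26.
Add 4 hours 15 minutes leg 1 → 07:29 UTC.
Add 6 hours and 15 minutes layover in Buenos Aires → 13:44 UTC.
Add 14 hours 50 minutes leg 2 → 04:34 UTC (Apr 27).
Muscat is UTC+4:00, so local arrival = 04:34 + 4:00 = 08:34 on Apr 27.

08:34 on April 27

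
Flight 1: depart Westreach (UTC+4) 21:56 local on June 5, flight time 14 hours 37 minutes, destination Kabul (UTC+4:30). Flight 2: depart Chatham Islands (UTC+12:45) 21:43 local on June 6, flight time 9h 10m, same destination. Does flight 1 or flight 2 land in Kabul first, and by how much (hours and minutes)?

Flight 1 in UTC: 21:56 − 4:00 = 17:56 on Jun 5.
+14 hours and 37 minutes → arrive 08:33 UTC on Jun 6.
Flight 2 in UTC: 21:43 − 12:45 = 08:58 on Jun 6.
+9 hours 10 minutes → arrive 18:08 UTC on Jun 6.
Flight 1 lands earlier by 9 hours 35 minutes.

the first, by 9 hours 35 minutes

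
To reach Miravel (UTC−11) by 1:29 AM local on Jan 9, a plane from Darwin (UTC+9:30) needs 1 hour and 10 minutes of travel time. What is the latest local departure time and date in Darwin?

8:49 PM on January 9

Target arrival in UTC: 1:29 AM + 11:00 = 12:29 PM on Jan 9.
Subtract 1 hour and 10 minutes → departure 11:19 AM UTC on Jan 9.
Darwin is UTC+9:30: 11:19 AM + 9:30 = 8:49 PM on Jan 9.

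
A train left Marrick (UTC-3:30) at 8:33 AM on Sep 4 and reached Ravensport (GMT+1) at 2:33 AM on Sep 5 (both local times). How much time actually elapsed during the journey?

13 hours 30 minutes

Departure in UTC: 8:33 AM + 3:30 = 12:03 PM on Sep 4.
Arrival in UTC: 2:33 AM − 1:00 = 1:33 AM on Sep 5.
Elapsed = 1:33 AM − 12:03 PM (+1 day) = 13 hours 30 minutes.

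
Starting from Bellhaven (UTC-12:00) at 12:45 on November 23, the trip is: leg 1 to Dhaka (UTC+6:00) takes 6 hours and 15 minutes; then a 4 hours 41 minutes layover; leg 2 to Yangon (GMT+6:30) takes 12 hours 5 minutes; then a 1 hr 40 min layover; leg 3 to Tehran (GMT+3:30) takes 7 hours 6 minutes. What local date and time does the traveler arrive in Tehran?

Convert departure to UTC: 12:45 + 12:00 = 00:45 UTC on Nov 24.
Add 6 hours and 15 minutes leg 1 → 07:00 UTC.
Add 4 hours and 41 minutes layover in Dhaka → 11:41 UTC.
Add 12 hours 5 minutes leg 2 → 23:46 UTC.
Add 1 hour 40 minutes layover in Yangon → 01:26 UTC (Nov 25).
Add 7 hours 6 minutes leg 3 → 08:32 UTC.
Tehran is UTC+3:30, so local arrival = 08:32 + 3:30 = 12:02 on Nov 25.

12:02 on Nov 25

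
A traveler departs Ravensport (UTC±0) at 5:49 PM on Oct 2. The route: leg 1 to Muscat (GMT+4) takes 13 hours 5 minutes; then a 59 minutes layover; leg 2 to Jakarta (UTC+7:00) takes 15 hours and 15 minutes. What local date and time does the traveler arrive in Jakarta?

6:08 AM on Oct 4

Ravensport is at UTC+0, so departure is already 5:49 PM UTC on Oct 2.
Add 13 hours 5 minutes leg 1 → 6:54 AM UTC (Oct 3).
Add 59 minutes layover in Muscat → 7:53 AM UTC.
Add 15 hours and 15 minutes leg 2 → 11:08 PM UTC.
Jakarta is UTC+7:00, so local arrival = 11:08 PM + 7:00 = 6:08 AM on Oct 4.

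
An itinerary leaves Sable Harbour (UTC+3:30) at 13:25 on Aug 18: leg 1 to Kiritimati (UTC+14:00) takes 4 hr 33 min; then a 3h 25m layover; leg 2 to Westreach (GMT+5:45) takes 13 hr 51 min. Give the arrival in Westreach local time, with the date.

Convert departure to UTC: 13:25 − 3:30 = 09:55 UTC on Aug 18.
Add 4 hours and 33 minutes leg 1 → 14:28 UTC.
Add 3 hours and 25 minutes layover in Kiritimati → 17:53 UTC.
Add 13 hours 51 minutes leg 2 → 07:44 UTC (Aug 19).
Westreach is UTC+5:45, so local arrival = 07:44 + 5:45 = 13:29 on Aug 19.

13:29 on August 19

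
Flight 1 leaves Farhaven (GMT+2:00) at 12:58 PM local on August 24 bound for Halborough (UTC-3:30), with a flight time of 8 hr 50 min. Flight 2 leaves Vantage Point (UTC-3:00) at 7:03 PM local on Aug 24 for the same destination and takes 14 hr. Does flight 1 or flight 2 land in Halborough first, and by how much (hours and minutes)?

the first, by 16 hours 15 minutes

Flight 1 in UTC: 12:58 PM − 2:00 = 10:58 AM on Aug 24.
+8 hours and 50 minutes → arrive 7:48 PM UTC on Aug 24.
Flight 2 in UTC: 7:03 PM + 3:00 = 10:03 PM on Aug 24.
+14 hours → arrive 12:03 PM UTC on Aug 25.
Flight 1 lands earlier by 16 hours 15 minutes.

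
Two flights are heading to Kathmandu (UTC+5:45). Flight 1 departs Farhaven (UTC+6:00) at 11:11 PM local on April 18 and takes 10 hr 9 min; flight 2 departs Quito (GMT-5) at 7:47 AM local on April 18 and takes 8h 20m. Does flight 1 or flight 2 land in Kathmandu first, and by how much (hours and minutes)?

Flight 1 in UTC: 11:11 PM − 6:00 = 5:11 PM on Apr 18.
+10 hours and 9 minutes → arrive 3:20 AM UTC on Apr 19.
Flight 2 in UTC: 7:47 AM + 5:00 = 12:47 PM on Apr 18.
+8 hours 20 minutes → arrive 9:07 PM UTC on Apr 18.
Flight 2 lands earlier by 6 hours 13 minutes.

the second, by 6 hours 13 minutes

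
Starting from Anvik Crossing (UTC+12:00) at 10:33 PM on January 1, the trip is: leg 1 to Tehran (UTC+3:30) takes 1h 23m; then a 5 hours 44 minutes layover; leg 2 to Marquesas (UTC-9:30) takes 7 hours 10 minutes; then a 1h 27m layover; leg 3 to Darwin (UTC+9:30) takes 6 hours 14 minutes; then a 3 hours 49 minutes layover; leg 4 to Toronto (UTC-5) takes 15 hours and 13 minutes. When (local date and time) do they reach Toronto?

Convert departure to UTC: 10:33 PM − 12:00 = 10:33 AM UTC on Jan 1.
Add 1 hour 23 minutes leg 1 → 11:56 AM UTC.
Add 5 hours 44 minutes layover in Tehran → 5:40 PM UTC.
Add 7 hours 10 minutes leg 2 → 12:50 AM UTC (Jan 2).
Add 1 hour 27 minutes layover in Marquesas → 2:17 AM UTC.
Add 6 hours 14 minutes leg 3 → 8:31 AM UTC.
Add 3 hours and 49 minutes layover in Darwin → 12:20 PM UTC.
Add 15 hours and 13 minutes leg 4 → 3:33 AM UTC (Jan 3).
Toronto is UTC−5:00, so local arrival = 3:33 AM − 5:00 = 10:33 PM on Jan 2.

10:33 PM on January 2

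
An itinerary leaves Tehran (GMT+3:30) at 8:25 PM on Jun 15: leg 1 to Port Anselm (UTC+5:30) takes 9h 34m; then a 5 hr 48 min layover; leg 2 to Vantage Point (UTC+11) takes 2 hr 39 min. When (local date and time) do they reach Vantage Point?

9:56 PM on June 16

Convert departure to UTC: 8:25 PM − 3:30 = 4:55 PM UTC on Jun 15.
Add 9 hours and 34 minutes leg 1 → 2:29 AM UTC (Jun 16).
Add 5 hours and 48 minutes layover in Port Anselm → 8:17 AM UTC.
Add 2 hours and 39 minutes leg 2 → 10:56 AM UTC.
Vantage Point is UTC+11:00, so local arrival = 10:56 AM + 11:00 = 9:56 PM on Jun 16.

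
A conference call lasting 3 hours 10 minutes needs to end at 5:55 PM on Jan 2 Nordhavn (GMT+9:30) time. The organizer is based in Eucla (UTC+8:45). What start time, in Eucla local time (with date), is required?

Target end time in UTC: 5:55 PM − 9:30 = 8:25 AM on Jan 2.
Subtract 3 hours 10 minutes → start 5:15 AM UTC on Jan 2.
Eucla is UTC+8:45: 5:15 AM + 8:45 = 2:00 PM on Jan 2.

2:00 PM on January 2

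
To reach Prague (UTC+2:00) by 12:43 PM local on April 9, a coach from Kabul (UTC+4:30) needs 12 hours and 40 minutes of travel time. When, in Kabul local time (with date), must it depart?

2:33 AM on April 9

Target arrival in UTC: 12:43 PM − 2:00 = 10:43 AM on Apr 9.
Subtract 12 hours and 40 minutes → departure 10:03 PM UTC on Apr 8.
Kabul is UTC+4:30: 10:03 PM + 4:30 = 2:33 AM on Apr 9.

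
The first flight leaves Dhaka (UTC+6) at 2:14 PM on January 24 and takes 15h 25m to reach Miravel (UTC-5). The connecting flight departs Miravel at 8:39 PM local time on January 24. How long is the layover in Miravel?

2 hours

Convert departure to UTC: 2:14 PM − 6:00 = 8:14 AM UTC on Jan 24.
Add 15 hours and 25 minutes flight time → 11:39 PM UTC.
Miravel is UTC−5:00, so local arrival = 11:39 PM − 5:00 = 6:39 PM on Jan 24.
Layover = 8:39 PM − 6:39 PM = 2 hours.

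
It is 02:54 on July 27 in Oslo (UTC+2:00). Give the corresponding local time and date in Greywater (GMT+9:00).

09:54 on July 27

Greywater is 7:00 ahead of Oslo.
Shift by the zone difference: 02:54 + 7:00 = 09:54 on Jul 27 in Greywater.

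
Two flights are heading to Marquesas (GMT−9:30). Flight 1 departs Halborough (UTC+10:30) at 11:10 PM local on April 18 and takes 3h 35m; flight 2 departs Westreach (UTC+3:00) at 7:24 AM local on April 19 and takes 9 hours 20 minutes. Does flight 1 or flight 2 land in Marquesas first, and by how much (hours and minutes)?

Flight 1 in UTC: 11:10 PM − 10:30 = 12:40 PM on Apr 18.
+3 hours 35 minutes → arrive 4:15 PM UTC on Apr 18.
Flight 2 in UTC: 7:24 AM − 3:00 = 4:24 AM on Apr 19.
+9 hours and 20 minutes → arrive 1:44 PM UTC on Apr 19.
Flight 1 lands earlier by 21 hours 29 minutes.

the first, by 21 hours 29 minutes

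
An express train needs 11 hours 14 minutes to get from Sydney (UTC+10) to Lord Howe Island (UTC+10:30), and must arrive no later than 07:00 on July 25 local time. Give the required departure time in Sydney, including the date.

Target arrival in UTC: 07:00 − 10:30 = 20:30 on Jul 24.
Subtract 11 hours 14 minutes → departure 09:16 UTC on Jul 24.
Sydney is UTC+10:00: 09:16 + 10:00 = 19:16 on Jul 24.

19:16 on July 24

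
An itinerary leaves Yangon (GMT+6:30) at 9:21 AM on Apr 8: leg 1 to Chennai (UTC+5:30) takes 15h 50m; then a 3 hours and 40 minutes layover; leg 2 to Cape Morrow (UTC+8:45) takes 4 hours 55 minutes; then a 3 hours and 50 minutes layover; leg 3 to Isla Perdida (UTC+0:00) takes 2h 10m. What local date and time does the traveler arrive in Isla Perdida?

9:16 AM on April 9

Convert departure to UTC: 9:21 AM − 6:30 = 2:51 AM UTC on Apr 8.
Add 15 hours 50 minutes leg 1 → 6:41 PM UTC.
Add 3 hours 40 minutes layover in Chennai → 10:21 PM UTC.
Add 4 hours and 55 minutes leg 2 → 3:16 AM UTC (Apr 9).
Add 3 hours and 50 minutes layover in Cape Morrow → 7:06 AM UTC.
Add 2 hours and 10 minutes leg 3 → 9:16 AM UTC.
Isla Perdida is UTC+0, so local arrival is the same: 9:16 AM on Apr 9.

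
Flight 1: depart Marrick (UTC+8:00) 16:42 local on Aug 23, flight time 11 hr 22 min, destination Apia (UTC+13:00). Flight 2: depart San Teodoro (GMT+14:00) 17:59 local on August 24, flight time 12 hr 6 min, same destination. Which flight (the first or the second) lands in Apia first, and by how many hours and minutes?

Flight 1 in UTC: 16:42 − 8:00 = 08:42 on Aug 23.
+11 hours and 22 minutes → arrive 20:04 UTC on Aug 23.
Flight 2 in UTC: 17:59 − 14:00 = 03:59 on Aug 24.
+12 hours 6 minutes → arrive 16:05 UTC on Aug 24.
Flight 1 lands earlier by 20 hours 1 minute.

the first, by 20 hours 1 minute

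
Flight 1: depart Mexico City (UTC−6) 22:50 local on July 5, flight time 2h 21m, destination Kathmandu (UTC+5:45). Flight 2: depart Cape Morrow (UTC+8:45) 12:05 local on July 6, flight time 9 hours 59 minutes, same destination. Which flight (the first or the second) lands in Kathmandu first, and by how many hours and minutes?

Flight 1 in UTC: 22:50 + 6:00 = 04:50 on Jul 6.
+2 hours 21 minutes → arrive 07:11 UTC on Jul 6.
Flight 2 in UTC: 12:05 − 8:45 = 03:20 on Jul 6.
+9 hours 59 minutes → arrive 13:19 UTC on Jul 6.
Flight 1 lands earlier by 6 hours 8 minutes.

the first, by 6 hours 8 minutes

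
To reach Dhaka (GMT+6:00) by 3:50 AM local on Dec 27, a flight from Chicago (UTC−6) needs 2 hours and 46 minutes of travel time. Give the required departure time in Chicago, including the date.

1:04 PM on December 26

Target arrival in UTC: 3:50 AM − 6:00 = 9:50 PM on Dec 26.
Subtract 2 hours and 46 minutes → departure 7:04 PM UTC on Dec 26.
Chicago is UTC−6:00: 7:04 PM − 6:00 = 1:04 PM on Dec 26.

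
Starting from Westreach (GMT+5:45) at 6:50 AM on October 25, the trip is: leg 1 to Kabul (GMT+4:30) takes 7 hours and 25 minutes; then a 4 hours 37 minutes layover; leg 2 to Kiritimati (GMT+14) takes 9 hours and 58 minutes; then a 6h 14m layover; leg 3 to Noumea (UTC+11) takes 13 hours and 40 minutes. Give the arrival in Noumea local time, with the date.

5:59 AM on October 27

Convert departure to UTC: 6:50 AM − 5:45 = 1:05 AM UTC on Oct 25.
Add 7 hours and 25 minutes leg 1 → 8:30 AM UTC.
Add 4 hours and 37 minutes layover in Kabul → 1:07 PM UTC.
Add 9 hours 58 minutes leg 2 → 11:05 PM UTC.
Add 6 hours and 14 minutes layover in Kiritimati → 5:19 AM UTC (Oct 26).
Add 13 hours 40 minutes leg 3 → 6:59 PM UTC.
Noumea is UTC+11:00, so local arrival = 6:59 PM + 11:00 = 5:59 AM on Oct 27.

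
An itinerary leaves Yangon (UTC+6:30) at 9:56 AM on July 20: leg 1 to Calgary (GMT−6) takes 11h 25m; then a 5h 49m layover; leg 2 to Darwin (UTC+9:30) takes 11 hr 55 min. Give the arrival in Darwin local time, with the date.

Convert departure to UTC: 9:56 AM − 6:30 = 3:26 AM UTC on Jul 20.
Add 11 hours and 25 minutes leg 1 → 2:51 PM UTC.
Add 5 hours and 49 minutes layover in Calgary → 8:40 PM UTC.
Add 11 hours and 55 minutes leg 2 → 8:35 AM UTC (Jul 21).
Darwin is UTC+9:30, so local arrival = 8:35 AM + 9:30 = 6:05 PM on Jul 21.

6:05 PM on July 21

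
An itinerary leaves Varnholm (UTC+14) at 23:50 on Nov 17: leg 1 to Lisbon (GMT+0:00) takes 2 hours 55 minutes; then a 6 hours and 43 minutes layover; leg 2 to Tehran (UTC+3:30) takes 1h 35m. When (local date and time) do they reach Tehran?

Convert departure to UTC: 23:50 − 14:00 = 09:50 UTC on Nov 17.
Add 2 hours and 55 minutes leg 1 → 12:45 UTC.
Add 6 hours 43 minutes layover in Lisbon → 19:28 UTC.
Add 1 hour and 35 minutes leg 2 → 21:03 UTC.
Tehran is UTC+3:30, so local arrival = 21:03 + 3:30 = 00:33 on Nov 18.

00:33 on Nov 18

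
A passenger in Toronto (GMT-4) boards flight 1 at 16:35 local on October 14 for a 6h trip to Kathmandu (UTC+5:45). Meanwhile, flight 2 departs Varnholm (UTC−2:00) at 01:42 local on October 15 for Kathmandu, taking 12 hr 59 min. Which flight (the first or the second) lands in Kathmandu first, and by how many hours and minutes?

the first, by 14 hours 6 minutes

Flight 1 in UTC: 16:35 + 4:00 = 20:35 on Oct 14.
+6 hours → arrive 02:35 UTC on Oct 15.
Flight 2 in UTC: 01:42 + 2:00 = 03:42 on Oct 15.
+12 hours 59 minutes → arrive 16:41 UTC on Oct 15.
Flight 1 lands earlier by 14 hours 6 minutes.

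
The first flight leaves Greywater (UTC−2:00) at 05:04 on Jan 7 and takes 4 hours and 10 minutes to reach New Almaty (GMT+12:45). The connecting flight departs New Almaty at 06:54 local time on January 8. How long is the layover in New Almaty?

6 hours 55 minutes

Convert departure to UTC: 05:04 + 2:00 = 07:04 UTC on Jan 7.
Add 4 hours and 10 minutes flight time → 11:14 UTC.
New Almaty is UTC+12:45, so local arrival = 11:14 + 12:45 = 23:59 on Jan 7.
Layover = 06:54 − 23:59 (+1 day) = 6 hours 55 minutes.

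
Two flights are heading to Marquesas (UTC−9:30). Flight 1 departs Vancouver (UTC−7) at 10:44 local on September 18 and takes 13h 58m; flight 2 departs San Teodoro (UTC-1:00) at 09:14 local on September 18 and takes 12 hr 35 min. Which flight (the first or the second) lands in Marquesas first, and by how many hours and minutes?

Flight 1 in UTC: 10:44 + 7:00 = 17:44 on Sep 18.
+13 hours and 58 minutes → arrive 07:42 UTC on Sep 19.
Flight 2 in UTC: 09:14 + 1:00 = 10:14 on Sep 18.
+12 hours and 35 minutes → arrive 22:49 UTC on Sep 18.
Flight 2 lands earlier by 8 hours 53 minutes.

the second, by 8 hours 53 minutes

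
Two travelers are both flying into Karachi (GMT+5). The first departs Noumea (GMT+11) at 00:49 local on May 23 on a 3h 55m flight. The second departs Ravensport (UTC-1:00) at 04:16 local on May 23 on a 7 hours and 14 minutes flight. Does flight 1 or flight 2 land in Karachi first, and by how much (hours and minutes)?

the first, by 18 hours 46 minutes

Flight 1 in UTC: 00:49 − 11:00 = 13:49 on May 22.
+3 hours and 55 minutes → arrive 17:44 UTC on May 22.
Flight 2 in UTC: 04:16 + 1:00 = 05:16 on May 23.
+7 hours 14 minutes → arrive 12:30 UTC on May 23.
Flight 1 lands earlier by 18 hours 46 minutes.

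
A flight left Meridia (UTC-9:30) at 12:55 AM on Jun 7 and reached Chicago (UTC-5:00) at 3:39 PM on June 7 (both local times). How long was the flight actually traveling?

10 hours 14 minutes

Chicago is 4:30 ahead of Meridia.
Clock-face elapsed time (ignoring zones) is 14 hours 44 minutes.
Actual elapsed = 14 hours 44 minutes − 4:30 = 10 hours 14 minutes.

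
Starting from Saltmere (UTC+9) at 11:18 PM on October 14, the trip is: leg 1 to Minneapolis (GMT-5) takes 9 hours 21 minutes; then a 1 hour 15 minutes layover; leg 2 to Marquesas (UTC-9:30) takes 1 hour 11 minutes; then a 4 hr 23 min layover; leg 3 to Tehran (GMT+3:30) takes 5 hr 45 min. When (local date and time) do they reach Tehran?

3:43 PM on Oct 15

Convert departure to UTC: 11:18 PM − 9:00 = 2:18 PM UTC on Oct 14.
Add 9 hours and 21 minutes leg 1 → 11:39 PM UTC.
Add 1 hour and 15 minutes layover in Minneapolis → 12:54 AM UTC (Oct 15).
Add 1 hour and 11 minutes leg 2 → 2:05 AM UTC.
Add 4 hours 23 minutes layover in Marquesas → 6:28 AM UTC.
Add 5 hours and 45 minutes leg 3 → 12:13 PM UTC.
Tehran is UTC+3:30, so local arrival = 12:13 PM + 3:30 = 3:43 PM on Oct 15.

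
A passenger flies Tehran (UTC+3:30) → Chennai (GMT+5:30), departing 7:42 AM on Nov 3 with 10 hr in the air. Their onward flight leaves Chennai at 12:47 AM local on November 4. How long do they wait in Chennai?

5 hours 5 minutes

Convert departure to UTC: 7:42 AM − 3:30 = 4:12 AM UTC on Nov 3.
Add 10 hours flight time → 2:12 PM UTC.
Chennai is UTC+5:30, so local arrival = 2:12 PM + 5:30 = 7:42 PM on Nov 3.
Layover = 12:47 AM − 7:42 PM (+1 day) = 5 hours 5 minutes.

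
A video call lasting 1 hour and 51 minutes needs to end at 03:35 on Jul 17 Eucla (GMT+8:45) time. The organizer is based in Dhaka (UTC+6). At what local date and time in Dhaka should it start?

22:59 on Jul 16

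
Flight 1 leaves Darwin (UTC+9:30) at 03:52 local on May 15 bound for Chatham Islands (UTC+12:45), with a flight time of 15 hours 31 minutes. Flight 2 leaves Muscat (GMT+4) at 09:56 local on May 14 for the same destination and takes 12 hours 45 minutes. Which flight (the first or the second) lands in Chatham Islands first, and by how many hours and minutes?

the second, by 15 hours 12 minutes

Flight 1 in UTC: 03:52 − 9:30 = 18:22 on May 14.
+15 hours and 31 minutes → arrive 09:53 UTC on May 15.
Flight 2 in UTC: 09:56 − 4:00 = 05:56 on May 14.
+12 hours 45 minutes → arrive 18:41 UTC on May 14.
Flight 2 lands earlier by 15 hours 12 minutes.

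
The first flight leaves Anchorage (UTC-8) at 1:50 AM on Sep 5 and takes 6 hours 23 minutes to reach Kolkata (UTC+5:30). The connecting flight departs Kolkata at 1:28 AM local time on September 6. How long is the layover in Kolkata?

Convert departure to UTC: 1:50 AM + 8:00 = 9:50 AM UTC on Sep 5.
Add 6 hours 23 minutes flight time → 4:13 PM UTC.
Kolkata is UTC+5:30, so local arrival = 4:13 PM + 5:30 = 9:43 PM on Sep 5.
Layover = 1:28 AM − 9:43 PM (+1 day) = 3 hours 45 minutes.

3 hours 45 minutes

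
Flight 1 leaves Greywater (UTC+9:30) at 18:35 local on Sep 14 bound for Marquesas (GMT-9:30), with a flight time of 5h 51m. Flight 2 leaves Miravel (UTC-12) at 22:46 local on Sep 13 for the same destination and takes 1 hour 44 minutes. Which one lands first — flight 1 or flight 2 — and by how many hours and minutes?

Flight 1 in UTC: 18:35 − 9:30 = 09:05 on Sep 14.
+5 hours and 51 minutes → arrive 14:56 UTC on Sep 14.
Flight 2 in UTC: 22:46 + 12:00 = 10:46 on Sep 14.
+1 hour and 44 minutes → arrive 12:30 UTC on Sep 14.
Flight 2 lands earlier by 2 hours 26 minutes.

the second, by 2 hours 26 minutes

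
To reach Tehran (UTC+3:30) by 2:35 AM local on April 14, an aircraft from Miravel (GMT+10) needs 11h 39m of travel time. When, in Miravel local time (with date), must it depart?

Target arrival in UTC: 2:35 AM − 3:30 = 11:05 PM on Apr 13.
Subtract 11 hours and 39 minutes → departure 11:26 AM UTC on Apr 13.
Miravel is UTC+10:00: 11:26 AM + 10:00 = 9:26 PM on Apr 13.

9:26 PM on Apr 13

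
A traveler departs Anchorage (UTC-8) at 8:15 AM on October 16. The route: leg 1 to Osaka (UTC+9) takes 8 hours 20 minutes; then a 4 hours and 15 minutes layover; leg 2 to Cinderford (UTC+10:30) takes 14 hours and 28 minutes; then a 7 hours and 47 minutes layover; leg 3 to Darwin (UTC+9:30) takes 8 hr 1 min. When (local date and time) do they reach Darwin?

Convert departure to UTC: 8:15 AM + 8:00 = 4:15 PM UTC on Oct 16.
Add 8 hours 20 minutes leg 1 → 12:35 AM UTC (Oct 17).
Add 4 hours 15 minutes layover in Osaka → 4:50 AM UTC.
Add 14 hours 28 minutes leg 2 → 7:18 PM UTC.
Add 7 hours 47 minutes layover in Cinderford → 3:05 AM UTC (Oct 18).
Add 8 hours 1 minute leg 3 → 11:06 AM UTC.
Darwin is UTC+9:30, so local arrival = 11:06 AM + 9:30 = 8:36 PM on Oct 18.

8:36 PM on Oct 18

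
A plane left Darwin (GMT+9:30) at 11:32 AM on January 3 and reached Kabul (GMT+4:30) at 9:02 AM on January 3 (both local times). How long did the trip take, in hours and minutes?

2 hours 30 minutes

Kabul is 5:00 behind Darwin.
Clock-face elapsed time (ignoring zones) is −2 hours 30 minutes.
Actual elapsed = −2 hours 30 minutes + 5:00 = 2 hours 30 minutes.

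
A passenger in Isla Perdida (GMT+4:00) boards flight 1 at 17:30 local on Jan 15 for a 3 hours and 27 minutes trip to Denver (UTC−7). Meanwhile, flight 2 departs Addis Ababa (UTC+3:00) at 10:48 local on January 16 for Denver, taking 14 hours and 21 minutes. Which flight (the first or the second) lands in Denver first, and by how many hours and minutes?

the first, by 29 hours 12 minutes

Flight 1 in UTC: 17:30 − 4:00 = 13:30 on Jan 15.
+3 hours and 27 minutes → arrive 16:57 UTC on Jan 15.
Flight 2 in UTC: 10:48 − 3:00 = 07:48 on Jan 16.
+14 hours and 21 minutes → arrive 22:09 UTC on Jan 16.
Flight 1 lands earlier by 29 hours 12 minutes.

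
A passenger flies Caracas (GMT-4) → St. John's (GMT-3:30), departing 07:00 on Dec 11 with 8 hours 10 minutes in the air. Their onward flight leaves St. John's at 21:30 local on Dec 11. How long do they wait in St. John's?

5 hours 50 minutes

Convert departure to UTC: 07:00 + 4:00 = 11:00 UTC on Dec 11.
Add 8 hours 10 minutes flight time → 19:10 UTC.
St. John's is UTC−3:30, so local arrival = 19:10 − 3:30 = 15:40 on Dec 11.
Layover = 21:30 − 15:40 = 5 hours 50 minutes.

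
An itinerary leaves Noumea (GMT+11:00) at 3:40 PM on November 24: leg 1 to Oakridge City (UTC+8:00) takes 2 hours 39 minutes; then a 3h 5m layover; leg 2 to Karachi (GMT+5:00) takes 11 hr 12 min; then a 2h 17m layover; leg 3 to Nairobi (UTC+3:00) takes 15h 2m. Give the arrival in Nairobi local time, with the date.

5:55 PM on Nov 25

Convert departure to UTC: 3:40 PM − 11:00 = 4:40 AM UTC on Nov 24.
Add 2 hours 39 minutes leg 1 → 7:19 AM UTC.
Add 3 hours 5 minutes layover in Oakridge City → 10:24 AM UTC.
Add 11 hours 12 minutes leg 2 → 9:36 PM UTC.
Add 2 hours 17 minutes layover in Karachi → 11:53 PM UTC.
Add 15 hours and 2 minutes leg 3 → 2:55 PM UTC (Nov 25).
Nairobi is UTC+3:00, so local arrival = 2:55 PM + 3:00 = 5:55 PM on Nov 25.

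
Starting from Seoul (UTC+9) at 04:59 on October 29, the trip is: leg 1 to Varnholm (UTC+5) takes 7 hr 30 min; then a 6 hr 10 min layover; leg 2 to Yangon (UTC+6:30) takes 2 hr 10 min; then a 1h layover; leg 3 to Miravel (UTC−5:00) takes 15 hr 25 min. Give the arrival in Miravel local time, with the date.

Convert departure to UTC: 04:59 − 9:00 = 19:59 UTC on Oct 28.
Add 7 hours 30 minutes leg 1 → 03:29 UTC (Oct 29).
Add 6 hours 10 minutes layover in Varnholm → 09:39 UTC.
Add 2 hours and 10 minutes leg 2 → 11:49 UTC.
Add 1 hour layover in Yangon → 12:49 UTC.
Add 15 hours 25 minutes leg 3 → 04:14 UTC (Oct 30).
Miravel is UTC−5:00, so local arrival = 04:14 − 5:00 = 23:14 on Oct 29.

23:14 on Oct 29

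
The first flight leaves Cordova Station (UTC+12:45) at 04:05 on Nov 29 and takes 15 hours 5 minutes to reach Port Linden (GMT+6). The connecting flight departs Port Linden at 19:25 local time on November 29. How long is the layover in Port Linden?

7 hours

Convert departure to UTC: 04:05 − 12:45 = 15:20 UTC on Nov 28.
Add 15 hours 5 minutes flight time → 06:25 UTC (Nov 29).
Port Linden is UTC+6:00, so local arrival = 06:25 + 6:00 = 12:25 on Nov 29.
Layover = 19:25 − 12:25 = 7 hours.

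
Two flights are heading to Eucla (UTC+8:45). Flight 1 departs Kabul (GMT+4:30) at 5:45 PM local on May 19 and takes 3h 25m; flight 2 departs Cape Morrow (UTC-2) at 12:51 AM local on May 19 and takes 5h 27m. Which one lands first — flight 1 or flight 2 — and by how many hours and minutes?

Flight 1 in UTC: 5:45 PM − 4:30 = 1:15 PM on May 19.
+3 hours 25 minutes → arrive 4:40 PM UTC on May 19.
Flight 2 in UTC: 12:51 AM + 2:00 = 2:51 AM on May 19.
+5 hours and 27 minutes → arrive 8:18 AM UTC on May 19.
Flight 2 lands earlier by 8 hours 22 minutes.

the second, by 8 hours 22 minutes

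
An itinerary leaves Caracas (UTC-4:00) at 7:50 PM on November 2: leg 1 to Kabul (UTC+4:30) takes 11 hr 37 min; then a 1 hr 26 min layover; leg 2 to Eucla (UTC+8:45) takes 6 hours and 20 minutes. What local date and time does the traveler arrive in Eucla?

Convert departure to UTC: 7:50 PM + 4:00 = 11:50 PM UTC on Nov 2.
Add 11 hours and 37 minutes leg 1 → 11:27 AM UTC (Nov 3).
Add 1 hour and 26 minutes layover in Kabul → 12:53 PM UTC.
Add 6 hours 20 minutes leg 2 → 7:13 PM UTC.
Eucla is UTC+8:45, so local arrival = 7:13 PM + 8:45 = 3:58 AM on Nov 4.

3:58 AM on November 4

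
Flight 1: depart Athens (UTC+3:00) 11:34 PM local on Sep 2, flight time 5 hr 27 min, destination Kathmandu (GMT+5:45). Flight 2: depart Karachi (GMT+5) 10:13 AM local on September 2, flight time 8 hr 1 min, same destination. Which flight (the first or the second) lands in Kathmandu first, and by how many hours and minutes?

Flight 1 in UTC: 11:34 PM − 3:00 = 8:34 PM on Sep 2.
+5 hours 27 minutes → arrive 2:01 AM UTC on Sep 3.
Flight 2 in UTC: 10:13 AM − 5:00 = 5:13 AM on Sep 2.
+8 hours 1 minute → arrive 1:14 PM UTC on Sep 2.
Flight 2 lands earlier by 12 hours 47 minutes.

the second, by 12 hours 47 minutes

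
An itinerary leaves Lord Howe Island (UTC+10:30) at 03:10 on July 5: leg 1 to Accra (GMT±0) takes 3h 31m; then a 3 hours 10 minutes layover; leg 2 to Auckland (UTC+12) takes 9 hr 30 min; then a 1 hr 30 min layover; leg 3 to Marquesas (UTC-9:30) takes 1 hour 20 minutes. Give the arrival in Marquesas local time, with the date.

Convert departure to UTC: 03:10 − 10:30 = 16:40 UTC on Jul 4.
Add 3 hours 31 minutes leg 1 → 20:11 UTC.
Add 3 hours and 10 minutes layover in Accra → 23:21 UTC.
Add 9 hours 30 minutes leg 2 → 08:51 UTC (Jul 5).
Add 1 hour 30 minutes layover in Auckland → 10:21 UTC.
Add 1 hour 20 minutes leg 3 → 11:41 UTC.
Marquesas is UTC−9:30, so local arrival = 11:41 − 9:30 = 02:11 on Jul 5.

02:11 on July 5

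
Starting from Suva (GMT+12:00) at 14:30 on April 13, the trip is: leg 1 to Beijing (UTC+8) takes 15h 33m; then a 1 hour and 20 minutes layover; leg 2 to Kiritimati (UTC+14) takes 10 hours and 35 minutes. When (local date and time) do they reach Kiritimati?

19:58 on April 14

Convert departure to UTC: 14:30 − 12:00 = 02:30 UTC on Apr 13.
Add 15 hours and 33 minutes leg 1 → 18:03 UTC.
Add 1 hour 20 minutes layover in Beijing → 19:23 UTC.
Add 10 hours 35 minutes leg 2 → 05:58 UTC (Apr 14).
Kiritimati is UTC+14:00, so local arrival = 05:58 + 14:00 = 19:58 on Apr 14.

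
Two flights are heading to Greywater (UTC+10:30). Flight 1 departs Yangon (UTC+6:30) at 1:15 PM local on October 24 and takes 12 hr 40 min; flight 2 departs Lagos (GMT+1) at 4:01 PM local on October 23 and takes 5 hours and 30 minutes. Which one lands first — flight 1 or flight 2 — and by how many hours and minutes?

the second, by 22 hours 54 minutes

Flight 1 in UTC: 1:15 PM − 6:30 = 6:45 AM on Oct 24.
+12 hours and 40 minutes → arrive 7:25 PM UTC on Oct 24.
Flight 2 in UTC: 4:01 PM − 1:00 = 3:01 PM on Oct 23.
+5 hours 30 minutes → arrive 8:31 PM UTC on Oct 23.
Flight 2 lands earlier by 22 hours 54 minutes.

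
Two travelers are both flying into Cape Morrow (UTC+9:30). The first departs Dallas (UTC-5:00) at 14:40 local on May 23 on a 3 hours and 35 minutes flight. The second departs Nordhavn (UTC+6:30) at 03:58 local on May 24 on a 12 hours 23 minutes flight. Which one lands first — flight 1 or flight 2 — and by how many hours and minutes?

the first, by 10 hours 36 minutes

Flight 1 in UTC: 14:40 + 5:00 = 19:40 on May 23.
+3 hours and 35 minutes → arrive 23:15 UTC on May 23.
Flight 2 in UTC: 03:58 − 6:30 = 21:28 on May 23.
+12 hours 23 minutes → arrive 09:51 UTC on May 24.
Flight 1 lands earlier by 10 hours 36 minutes.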